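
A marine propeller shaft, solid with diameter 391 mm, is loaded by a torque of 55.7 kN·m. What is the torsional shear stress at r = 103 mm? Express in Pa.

2.50e6 Pa

J = πd⁴/32 = π(0.391)⁴/32 = 2.295×10^-3 m⁴.
Shear stress varies linearly with radius: τ = T·r/J = 55700 × 0.103 / 2.295×10^-3 = 2.500×10^6 Pa.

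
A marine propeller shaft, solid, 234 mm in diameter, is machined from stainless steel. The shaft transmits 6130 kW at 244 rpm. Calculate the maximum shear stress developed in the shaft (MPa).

ω = 2π·244/60 = 25.55 rad/s, so T = P/ω = 6130×10³ / 25.55 = 239900 N·m.
J = πd⁴/32 = π(0.234)⁴/32 = 2.943×10^-4 m⁴.
τ_max = T·r/J = 239900 × 0.117 / 2.943×10^-4 = 9.536×10^7 Pa.

95.4 MPa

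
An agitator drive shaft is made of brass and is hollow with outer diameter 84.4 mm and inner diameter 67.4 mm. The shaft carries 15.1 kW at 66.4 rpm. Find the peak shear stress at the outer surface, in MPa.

ω = 2π·66.4/60 = 6.953 rad/s, so T = P/ω = 15.1×10³ / 6.953 = 2172 N·m.
J = π(d_o⁴ − d_i⁴)/32 = π(0.0844⁴ − 0.0674⁴)/32 = 2.956×10^-6 m⁴.
τ_max = T·r/J = 2172 × 0.0422 / 2.956×10^-6 = 3.101×10^7 Pa.

31.0 MPa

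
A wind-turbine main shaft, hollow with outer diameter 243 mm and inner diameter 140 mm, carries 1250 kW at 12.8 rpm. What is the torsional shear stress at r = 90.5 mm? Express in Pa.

ω = 2π·12.8/60 = 1.340 rad/s, so T = P/ω = 1250×10³ / 1.340 = 932500 N·m.
J = π(d_o⁴ − d_i⁴)/32 = π(0.243⁴ − 0.140⁴)/32 = 3.046×10^-4 m⁴.
Shear stress varies linearly with radius: τ = T·r/J = 932500 × 0.0905 / 3.046×10^-4 = 2.771×10^8 Pa.

2.77e8 Pa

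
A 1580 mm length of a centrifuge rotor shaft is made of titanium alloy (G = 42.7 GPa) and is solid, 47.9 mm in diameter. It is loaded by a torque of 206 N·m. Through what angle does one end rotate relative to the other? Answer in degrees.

J = πd⁴/32 = π(0.0479)⁴/32 = 5.168×10^-7 m⁴.
θ = T·L/(G·J) = 206.0 × 1.58 / (42.7×10⁹ × 5.168×10^-7) = 0.01475 rad.

0.845°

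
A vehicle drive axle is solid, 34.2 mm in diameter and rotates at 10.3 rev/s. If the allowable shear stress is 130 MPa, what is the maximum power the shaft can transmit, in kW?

66.1 kW

J = πd⁴/32 = π(0.0342)⁴/32 = 1.343×10^-7 m⁴.
T_max = τ_allow·J/r = 1.30×10^8 × 1.343×10^-7 / 0.0171 = 1021 N·m.
ω = 2π·10.3 = 64.72 rad/s, so P_max = T_max·ω = 6.608×10^4 W.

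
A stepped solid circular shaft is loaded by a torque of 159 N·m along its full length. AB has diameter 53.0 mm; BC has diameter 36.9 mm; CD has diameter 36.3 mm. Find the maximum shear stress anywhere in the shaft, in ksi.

Under the same torque, τ_max = 16T/(πd³) is largest where d is smallest — segment CD (d = 36.3 mm).
τ_max = 16·159.0/(π·(0.0363)³) = 1.693×10^7 Pa.

2.46 ksi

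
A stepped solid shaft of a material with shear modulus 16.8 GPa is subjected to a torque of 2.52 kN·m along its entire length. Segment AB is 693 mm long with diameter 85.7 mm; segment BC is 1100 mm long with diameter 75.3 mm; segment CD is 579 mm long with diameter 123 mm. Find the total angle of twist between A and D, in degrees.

4.34°

J_AB = π(0.0857)⁴/32 = 5.30×10^-6 m⁴; J_BC = π(0.0753)⁴/32 = 3.16×10^-6 m⁴; J_CD = π(0.123)⁴/32 = 2.25×10^-5 m⁴.
θ = (T/G)·Σ L_i/J_i = (2520/16.8×10⁹)·(0.693/5.30×10^-6 + 1.10/3.16×10^-6 + 0.579/2.25×10^-5) = 0.07577 rad.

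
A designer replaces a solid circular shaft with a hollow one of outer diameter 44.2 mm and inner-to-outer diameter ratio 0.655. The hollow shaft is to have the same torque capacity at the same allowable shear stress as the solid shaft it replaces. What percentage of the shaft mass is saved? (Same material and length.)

Equal τ_max and T ⇒ the solid shaft needs d_s³ = d_o³(1−k⁴), so d_s = 44.2·(1−0.655⁴)^(1/3) = 41.30 mm.
Area ratio A_h/A_s = d_o²(1−k²)/d_s² = (1−k²)/(1−k⁴)^(2/3) = 0.6539.
Mass saving = 1 − 0.6539 = 34.6 %.

34.6 %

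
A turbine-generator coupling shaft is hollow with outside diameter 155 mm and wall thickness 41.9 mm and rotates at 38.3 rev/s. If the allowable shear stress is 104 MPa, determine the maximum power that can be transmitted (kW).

J = π(d_o⁴ − d_i⁴)/32 = π(0.155⁴ − 0.0712⁴)/32 = 5.414×10^-5 m⁴.
T_max = τ_allow·J/r = 1.04×10^8 × 5.414×10^-5 / 0.0775 = 72660 N·m.
ω = 2π·38.3 = 240.6 rad/s, so P_max = T_max·ω = 1.748×10^7 W.

17500 kW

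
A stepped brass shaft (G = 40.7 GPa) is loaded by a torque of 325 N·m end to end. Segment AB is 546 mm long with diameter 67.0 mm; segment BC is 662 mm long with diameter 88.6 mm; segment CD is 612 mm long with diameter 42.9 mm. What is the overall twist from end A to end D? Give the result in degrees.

J_AB = π(0.0670)⁴/32 = 1.98×10^-6 m⁴; J_BC = π(0.0886)⁴/32 = 6.05×10^-6 m⁴; J_CD = π(0.0429)⁴/32 = 3.33×10^-7 m⁴.
θ = (T/G)·Σ L_i/J_i = (325.0/40.7×10⁹)·(0.546/1.98×10^-6 + 0.662/6.05×10^-6 + 0.612/3.33×10^-7) = 0.01777 rad.

1.02°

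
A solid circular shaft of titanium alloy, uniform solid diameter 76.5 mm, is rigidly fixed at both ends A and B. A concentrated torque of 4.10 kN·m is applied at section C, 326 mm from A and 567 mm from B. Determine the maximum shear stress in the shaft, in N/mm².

With uniform GJ and both ends fixed, compatibility θ_AC = θ_CB gives T_A·a = T_B·b, together with T_A + T_B = T₀.
T_A = T₀·b/(a+b) = 4100·567/893.0 = 2603 N·m; T_B = 1497 N·m.
τ in each portion: τ_AC = 2.96×10^7 Pa, τ_CB = 1.70×10^7 Pa; maximum is in AC.
τ_max = T_AC·r/J = 2603·0.0382/3.36×10^-6 = 2.961×10^7 Pa.

29.6 N/mm²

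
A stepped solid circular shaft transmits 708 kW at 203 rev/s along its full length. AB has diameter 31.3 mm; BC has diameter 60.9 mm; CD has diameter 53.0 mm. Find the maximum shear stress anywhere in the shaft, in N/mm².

92.2 N/mm²

ω = 2π·203 = 1275 rad/s, so T = P/ω = 708×10³ / 1275 = 555.1 N·m.
Under the same torque, τ_max = 16T/(πd³) is largest where d is smallest — segment AB (d = 31.3 mm).
τ_max = 16·555.1/(π·(0.0313)³) = 9.219×10^7 Pa.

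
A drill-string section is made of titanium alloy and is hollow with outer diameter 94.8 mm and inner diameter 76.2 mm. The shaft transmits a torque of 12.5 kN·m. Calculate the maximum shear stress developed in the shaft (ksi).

J = π(d_o⁴ − d_i⁴)/32 = π(0.0948⁴ − 0.0762⁴)/32 = 4.619×10^-6 m⁴.
τ_max = T·r/J = 12500 × 0.0474 / 4.619×10^-6 = 1.283×10^8 Pa.

18.6 ksi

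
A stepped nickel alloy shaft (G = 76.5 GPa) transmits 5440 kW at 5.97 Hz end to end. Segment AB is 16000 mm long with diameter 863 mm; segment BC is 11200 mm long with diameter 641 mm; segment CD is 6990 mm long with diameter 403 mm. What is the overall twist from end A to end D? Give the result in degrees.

0.399°

ω = 2π·5.97 = 37.51 rad/s, so T = P/ω = 5440×10³ / 37.51 = 145000 N·m.
J_AB = π(0.863)⁴/32 = 0.0545 m⁴; J_BC = π(0.641)⁴/32 = 0.0166 m⁴; J_CD = π(0.403)⁴/32 = 2.59×10^-3 m⁴.
θ = (T/G)·Σ L_i/J_i = (145000/76.5×10⁹)·(16.0/0.0545 + 11.2/0.0166 + 6.99/2.59×10^-3) = 6.955×10^-3 rad.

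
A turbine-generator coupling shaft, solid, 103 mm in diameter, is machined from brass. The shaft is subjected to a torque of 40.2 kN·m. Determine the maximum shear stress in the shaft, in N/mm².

J = πd⁴/32 = π(0.103)⁴/32 = 1.105×10^-5 m⁴.
τ_max = T·r/J = 40200 × 0.0515 / 1.105×10^-5 = 1.874×10^8 Pa.

187 N/mm²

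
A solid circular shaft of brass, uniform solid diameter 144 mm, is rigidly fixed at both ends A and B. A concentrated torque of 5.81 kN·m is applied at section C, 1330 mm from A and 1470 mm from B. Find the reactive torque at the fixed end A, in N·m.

With uniform GJ and both ends fixed, compatibility θ_AC = θ_CB gives T_A·a = T_B·b, together with T_A + T_B = T₀.
T_A = T₀·b/(a+b) = 5810·1470/2800 = 3050 N·m; T_B = 2760 N·m.

3050 N·m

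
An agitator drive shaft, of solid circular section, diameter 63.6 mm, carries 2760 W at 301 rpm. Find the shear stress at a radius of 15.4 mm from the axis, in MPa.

ω = 2π·301/60 = 31.52 rad/s, so T = P/ω = 2760 / 31.52 = 87.56 N·m.
J = πd⁴/32 = π(0.0636)⁴/32 = 1.606×10^-6 m⁴.
Shear stress varies linearly with radius: τ = T·r/J = 87.56 × 0.0154 / 1.606×10^-6 = 8.395×10^5 Pa.

0.839 MPa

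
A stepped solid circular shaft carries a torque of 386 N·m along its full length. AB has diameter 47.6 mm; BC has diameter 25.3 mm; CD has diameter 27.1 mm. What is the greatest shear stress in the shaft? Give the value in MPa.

Under the same torque, τ_max = 16T/(πd³) is largest where d is smallest — segment BC (d = 25.3 mm).
τ_max = 16·386.0/(π·(0.0253)³) = 1.214×10^8 Pa.

121 MPa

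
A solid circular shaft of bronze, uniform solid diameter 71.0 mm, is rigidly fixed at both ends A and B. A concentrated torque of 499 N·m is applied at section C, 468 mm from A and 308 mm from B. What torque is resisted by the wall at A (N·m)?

With uniform GJ and both ends fixed, compatibility θ_AC = θ_CB gives T_A·a = T_B·b, together with T_A + T_B = T₀.
T_A = T₀·b/(a+b) = 499.0·308/776.0 = 198.1 N·m; T_B = 300.9 N·m.

198 N·m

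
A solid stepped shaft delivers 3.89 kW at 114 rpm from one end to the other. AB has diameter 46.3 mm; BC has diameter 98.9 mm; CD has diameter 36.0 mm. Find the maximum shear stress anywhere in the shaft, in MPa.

ω = 2π·114/60 = 11.94 rad/s, so T = P/ω = 3.89×10³ / 11.94 = 325.8 N·m.
Under the same torque, τ_max = 16T/(πd³) is largest where d is smallest — segment CD (d = 36.0 mm).
τ_max = 16·325.8/(π·(0.0360)³) = 3.557×10^7 Pa.

35.6 MPa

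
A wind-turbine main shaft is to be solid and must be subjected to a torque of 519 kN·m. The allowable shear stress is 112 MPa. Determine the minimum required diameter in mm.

287 mm

For a solid shaft τ_max = 16T/(πd³), so d = (16T/(π τ_allow))^(1/3) = (16·519000/(π·1.12×10^8))^(1/3) = 0.2868 m.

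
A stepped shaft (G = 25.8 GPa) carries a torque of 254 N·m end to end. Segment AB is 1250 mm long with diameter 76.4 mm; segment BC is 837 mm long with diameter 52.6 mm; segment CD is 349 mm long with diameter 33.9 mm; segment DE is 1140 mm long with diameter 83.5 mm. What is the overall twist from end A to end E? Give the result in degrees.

2.49°

J_AB = π(0.0764)⁴/32 = 3.34×10^-6 m⁴; J_BC = π(0.0526)⁴/32 = 7.52×10^-7 m⁴; J_CD = π(0.0339)⁴/32 = 1.30×10^-7 m⁴; J_DE = π(0.0835)⁴/32 = 4.77×10^-6 m⁴.
θ = (T/G)·Σ L_i/J_i = (254.0/25.8×10⁹)·(1.25/3.34×10^-6 + 0.837/7.52×10^-7 + 0.349/1.30×10^-7 + 1.14/4.77×10^-6) = 0.04350 rad.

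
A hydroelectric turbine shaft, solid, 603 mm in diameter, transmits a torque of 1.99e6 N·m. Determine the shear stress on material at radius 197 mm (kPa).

30200 kPa

J = πd⁴/32 = π(0.603)⁴/32 = 0.01298 m⁴.
Shear stress varies linearly with radius: τ = T·r/J = 1.990e6 × 0.197 / 0.01298 = 3.020×10^7 Pa.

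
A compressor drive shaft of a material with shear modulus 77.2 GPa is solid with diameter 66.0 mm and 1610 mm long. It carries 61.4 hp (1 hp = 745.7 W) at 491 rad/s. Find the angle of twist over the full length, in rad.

0.00104 rad

ω = 491 rad/s, so T = P/ω = 61.4×745.7 / 491.0 = 93.25 N·m.
J = πd⁴/32 = π(0.0660)⁴/32 = 1.863×10^-6 m⁴.
θ = T·L/(G·J) = 93.25 × 1.61 / (77.2×10⁹ × 1.863×10^-6) = 1.044×10^-3 rad.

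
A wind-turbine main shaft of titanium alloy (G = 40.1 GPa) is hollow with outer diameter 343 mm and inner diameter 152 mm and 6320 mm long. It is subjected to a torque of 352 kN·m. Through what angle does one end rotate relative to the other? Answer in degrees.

J = π(d_o⁴ − d_i⁴)/32 = π(0.343⁴ − 0.152⁴)/32 = 1.306×10^-3 m⁴.
θ = T·L/(G·J) = 352000 × 6.32 / (40.1×10⁹ × 1.306×10^-3) = 0.04246 rad.

2.43°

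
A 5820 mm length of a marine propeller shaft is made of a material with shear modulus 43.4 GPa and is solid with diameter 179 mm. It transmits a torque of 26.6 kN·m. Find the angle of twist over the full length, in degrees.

2.03°

J = πd⁴/32 = π(0.179)⁴/32 = 1.008×10^-4 m⁴.
θ = T·L/(G·J) = 26600 × 5.82 / (43.4×10⁹ × 1.008×10^-4) = 0.03539 rad.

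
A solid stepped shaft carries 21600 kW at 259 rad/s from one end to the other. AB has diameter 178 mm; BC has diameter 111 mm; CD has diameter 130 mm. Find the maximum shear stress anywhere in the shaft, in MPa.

ω = 259 rad/s, so T = P/ω = 21600×10³ / 259.0 = 83400 N·m.
Under the same torque, τ_max = 16T/(πd³) is largest where d is smallest — segment BC (d = 111 mm).
τ_max = 16·83400/(π·(0.111)³) = 3.106×10^8 Pa.

311 MPa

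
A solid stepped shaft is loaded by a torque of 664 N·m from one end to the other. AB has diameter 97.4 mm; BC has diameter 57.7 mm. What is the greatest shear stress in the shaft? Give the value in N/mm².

17.6 N/mm²

Under the same torque, τ_max = 16T/(πd³) is largest where d is smallest — segment BC (d = 57.7 mm).
τ_max = 16·664.0/(π·(0.0577)³) = 1.760×10^7 Pa.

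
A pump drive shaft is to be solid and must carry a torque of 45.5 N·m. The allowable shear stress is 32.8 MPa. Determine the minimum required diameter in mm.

19.2 mm

For a solid shaft τ_max = 16T/(πd³), so d = (16T/(π τ_allow))^(1/3) = (16·45.50/(π·3.28×10^7))^(1/3) = 0.01919 m.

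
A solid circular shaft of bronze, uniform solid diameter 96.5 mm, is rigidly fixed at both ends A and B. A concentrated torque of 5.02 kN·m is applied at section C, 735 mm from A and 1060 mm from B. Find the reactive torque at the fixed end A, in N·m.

With uniform GJ and both ends fixed, compatibility θ_AC = θ_CB gives T_A·a = T_B·b, together with T_A + T_B = T₀.
T_A = T₀·b/(a+b) = 5020·1060/1795 = 2964 N·m; T_B = 2056 N·m.

2960 N·m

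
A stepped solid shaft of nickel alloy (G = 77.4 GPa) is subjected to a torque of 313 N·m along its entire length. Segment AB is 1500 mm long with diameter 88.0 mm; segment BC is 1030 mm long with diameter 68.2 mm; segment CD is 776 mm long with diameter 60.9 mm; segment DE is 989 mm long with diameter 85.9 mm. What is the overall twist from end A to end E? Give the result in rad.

J_AB = π(0.0880)⁴/32 = 5.89×10^-6 m⁴; J_BC = π(0.0682)⁴/32 = 2.12×10^-6 m⁴; J_CD = π(0.0609)⁴/32 = 1.35×10^-6 m⁴; J_DE = π(0.0859)⁴/32 = 5.35×10^-6 m⁴.
θ = (T/G)·Σ L_i/J_i = (313.0/77.4×10⁹)·(1.50/5.89×10^-6 + 1.03/2.12×10^-6 + 0.776/1.35×10^-6 + 0.989/5.35×10^-6) = 6.063×10^-3 rad.

0.00606 rad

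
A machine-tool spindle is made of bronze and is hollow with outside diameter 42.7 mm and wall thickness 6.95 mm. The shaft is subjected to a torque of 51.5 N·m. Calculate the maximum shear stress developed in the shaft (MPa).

J = π(d_o⁴ − d_i⁴)/32 = π(0.0427⁴ − 0.0288⁴)/32 = 2.588×10^-7 m⁴.
τ_max = T·r/J = 51.50 × 0.0214 / 2.588×10^-7 = 4.248×10^6 Pa.

4.25 MPa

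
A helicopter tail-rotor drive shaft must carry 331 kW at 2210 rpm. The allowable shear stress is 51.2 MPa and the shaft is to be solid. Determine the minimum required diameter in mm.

52.2 mm

ω = 2π·2210/60 = 231.4 rad/s, so T = P/ω = 331×10³ / 231.4 = 1430 N·m.
For a solid shaft τ_max = 16T/(πd³), so d = (16T/(π τ_allow))^(1/3) = (16·1430/(π·5.12×10^7))^(1/3) = 0.05220 m.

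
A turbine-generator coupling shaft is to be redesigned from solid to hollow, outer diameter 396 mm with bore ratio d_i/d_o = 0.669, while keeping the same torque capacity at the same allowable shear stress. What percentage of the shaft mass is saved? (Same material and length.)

35.9 %

Equal τ_max and T ⇒ the solid shaft needs d_s³ = d_o³(1−k⁴), so d_s = 396·(1−0.669⁴)^(1/3) = 367.6 mm.
Area ratio A_h/A_s = d_o²(1−k²)/d_s² = (1−k²)/(1−k⁴)^(2/3) = 0.6412.
Mass saving = 1 − 0.6412 = 35.9 %.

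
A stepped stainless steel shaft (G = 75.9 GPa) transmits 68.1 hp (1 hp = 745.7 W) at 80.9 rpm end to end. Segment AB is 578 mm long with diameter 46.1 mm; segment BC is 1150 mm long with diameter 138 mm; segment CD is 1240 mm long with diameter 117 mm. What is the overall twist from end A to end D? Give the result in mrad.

ω = 2π·80.9/60 = 8.472 rad/s, so T = P/ω = 68.1×745.7 / 8.472 = 5994 N·m.
J_AB = π(0.0461)⁴/32 = 4.43×10^-7 m⁴; J_BC = π(0.138)⁴/32 = 3.56×10^-5 m⁴; J_CD = π(0.117)⁴/32 = 1.84×10^-5 m⁴.
θ = (T/G)·Σ L_i/J_i = (5994/75.9×10⁹)·(0.578/4.43×10^-7 + 1.15/3.56×10^-5 + 1.24/1.84×10^-5) = 0.1108 rad.

111 mrad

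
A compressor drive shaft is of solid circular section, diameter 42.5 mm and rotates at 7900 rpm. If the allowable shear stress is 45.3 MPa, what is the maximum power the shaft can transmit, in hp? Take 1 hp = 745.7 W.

J = πd⁴/32 = π(0.0425)⁴/32 = 3.203×10^-7 m⁴.
T_max = τ_allow·J/r = 4.53×10^7 × 3.203×10^-7 / 0.0213 = 682.8 N·m.
ω = 2π·7900/60 = 827.3 rad/s, so P_max = T_max·ω = 5.649×10^5 W.

758 hp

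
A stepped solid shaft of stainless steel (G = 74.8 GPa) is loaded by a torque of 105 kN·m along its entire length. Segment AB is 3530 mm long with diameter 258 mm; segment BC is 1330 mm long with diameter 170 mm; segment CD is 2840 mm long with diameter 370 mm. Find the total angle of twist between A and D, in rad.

J_AB = π(0.258)⁴/32 = 4.35×10^-4 m⁴; J_BC = π(0.170)⁴/32 = 8.20×10^-5 m⁴; J_CD = π(0.370)⁴/32 = 1.84×10^-3 m⁴.
θ = (T/G)·Σ L_i/J_i = (105000/74.8×10⁹)·(3.53/4.35×10^-4 + 1.33/8.20×10^-5 + 2.84/1.84×10^-3) = 0.03633 rad.

0.0363 rad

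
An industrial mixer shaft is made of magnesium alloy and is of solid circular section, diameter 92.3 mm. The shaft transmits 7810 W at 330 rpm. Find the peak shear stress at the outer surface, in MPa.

ω = 2π·330/60 = 34.56 rad/s, so T = P/ω = 7810 / 34.56 = 226.0 N·m.
J = πd⁴/32 = π(0.0923)⁴/32 = 7.125×10^-6 m⁴.
τ_max = T·r/J = 226.0 × 0.0461 / 7.125×10^-6 = 1.464×10^6 Pa.

1.46 MPa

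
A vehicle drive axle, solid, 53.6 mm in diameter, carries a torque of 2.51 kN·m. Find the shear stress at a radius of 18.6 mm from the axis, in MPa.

57.6 MPa

J = πd⁴/32 = π(0.0536)⁴/32 = 8.103×10^-7 m⁴.
Shear stress varies linearly with radius: τ = T·r/J = 2510 × 0.0186 / 8.103×10^-7 = 5.761×10^7 Pa.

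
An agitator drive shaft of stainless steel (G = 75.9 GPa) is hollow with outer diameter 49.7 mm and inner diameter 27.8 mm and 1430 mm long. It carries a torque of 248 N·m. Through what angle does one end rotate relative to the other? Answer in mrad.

8.65 mrad

J = π(d_o⁴ − d_i⁴)/32 = π(0.0497⁴ − 0.0278⁴)/32 = 5.404×10^-7 m⁴.
θ = T·L/(G·J) = 248.0 × 1.43 / (75.9×10⁹ × 5.404×10^-7) = 8.647×10^-3 rad.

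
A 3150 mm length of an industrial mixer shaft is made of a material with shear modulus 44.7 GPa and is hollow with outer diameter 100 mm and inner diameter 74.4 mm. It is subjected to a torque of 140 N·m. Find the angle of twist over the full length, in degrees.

J = π(d_o⁴ − d_i⁴)/32 = π(0.100⁴ − 0.0744⁴)/32 = 6.809×10^-6 m⁴.
θ = T·L/(G·J) = 140.0 × 3.15 / (44.7×10⁹ × 6.809×10^-6) = 1.449×10^-3 rad.

0.0830°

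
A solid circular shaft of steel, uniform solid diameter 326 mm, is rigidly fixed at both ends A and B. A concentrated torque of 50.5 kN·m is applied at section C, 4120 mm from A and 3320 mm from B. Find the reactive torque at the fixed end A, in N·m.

22500 N·m

With uniform GJ and both ends fixed, compatibility θ_AC = θ_CB gives T_A·a = T_B·b, together with T_A + T_B = T₀.
T_A = T₀·b/(a+b) = 50500·3320/7440 = 22530 N·m; T_B = 27970 N·m.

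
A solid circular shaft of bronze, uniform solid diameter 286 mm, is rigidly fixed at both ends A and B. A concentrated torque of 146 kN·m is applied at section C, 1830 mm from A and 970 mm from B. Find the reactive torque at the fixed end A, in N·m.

With uniform GJ and both ends fixed, compatibility θ_AC = θ_CB gives T_A·a = T_B·b, together with T_A + T_B = T₀.
T_A = T₀·b/(a+b) = 146000·970/2800 = 50580 N·m; T_B = 95420 N·m.

50600 N·m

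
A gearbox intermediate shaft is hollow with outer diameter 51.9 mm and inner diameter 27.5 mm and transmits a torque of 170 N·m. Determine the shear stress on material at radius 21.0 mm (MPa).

J = π(d_o⁴ − d_i⁴)/32 = π(0.0519⁴ − 0.0275⁴)/32 = 6.562×10^-7 m⁴.
Shear stress varies linearly with radius: τ = T·r/J = 170.0 × 0.0210 / 6.562×10^-7 = 5.441×10^6 Pa.

5.44 MPa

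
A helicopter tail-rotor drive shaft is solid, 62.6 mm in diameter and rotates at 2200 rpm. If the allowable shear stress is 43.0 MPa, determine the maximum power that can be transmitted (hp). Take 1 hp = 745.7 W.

J = πd⁴/32 = π(0.0626)⁴/32 = 1.508×10^-6 m⁴.
T_max = τ_allow·J/r = 4.30×10^7 × 1.508×10^-6 / 0.0313 = 2071 N·m.
ω = 2π·2200/60 = 230.4 rad/s, so P_max = T_max·ω = 4.772×10^5 W.

640 hp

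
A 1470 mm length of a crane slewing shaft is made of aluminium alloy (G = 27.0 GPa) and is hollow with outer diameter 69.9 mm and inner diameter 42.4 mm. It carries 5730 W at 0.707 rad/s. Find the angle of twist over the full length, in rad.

ω = 0.707 rad/s, so T = P/ω = 5730 / 0.7070 = 8105 N·m.
J = π(d_o⁴ − d_i⁴)/32 = π(0.0699⁴ − 0.0424⁴)/32 = 2.026×10^-6 m⁴.
θ = T·L/(G·J) = 8105 × 1.47 / (27.0×10⁹ × 2.026×10^-6) = 0.2177 rad.

0.218 rad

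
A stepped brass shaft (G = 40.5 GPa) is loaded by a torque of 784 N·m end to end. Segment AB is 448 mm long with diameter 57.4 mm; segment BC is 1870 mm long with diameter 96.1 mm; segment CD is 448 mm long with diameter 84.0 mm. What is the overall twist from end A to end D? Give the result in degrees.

J_AB = π(0.0574)⁴/32 = 1.07×10^-6 m⁴; J_BC = π(0.0961)⁴/32 = 8.37×10^-6 m⁴; J_CD = π(0.0840)⁴/32 = 4.89×10^-6 m⁴.
θ = (T/G)·Σ L_i/J_i = (784.0/40.5×10⁹)·(0.448/1.07×10^-6 + 1.87/8.37×10^-6 + 0.448/4.89×10^-6) = 0.01424 rad.

0.816°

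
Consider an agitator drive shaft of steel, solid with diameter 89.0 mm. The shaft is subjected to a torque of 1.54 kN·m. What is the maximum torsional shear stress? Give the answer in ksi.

J = πd⁴/32 = π(0.0890)⁴/32 = 6.160×10^-6 m⁴.
τ_max = T·r/J = 1540 × 0.0445 / 6.160×10^-6 = 1.113×10^7 Pa.

1.61 ksi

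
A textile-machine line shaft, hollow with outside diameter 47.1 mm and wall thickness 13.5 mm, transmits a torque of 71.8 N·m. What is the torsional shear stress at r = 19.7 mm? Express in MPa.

J = π(d_o⁴ − d_i⁴)/32 = π(0.0471⁴ − 0.0201⁴)/32 = 4.671×10^-7 m⁴.
Shear stress varies linearly with radius: τ = T·r/J = 71.80 × 0.0197 / 4.671×10^-7 = 3.028×10^6 Pa.

3.03 MPa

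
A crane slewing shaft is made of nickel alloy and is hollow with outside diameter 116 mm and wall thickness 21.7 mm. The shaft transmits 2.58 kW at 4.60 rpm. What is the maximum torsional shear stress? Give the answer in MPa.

ω = 2π·4.60/60 = 0.4817 rad/s, so T = P/ω = 2.58×10³ / 0.4817 = 5356 N·m.
J = π(d_o⁴ − d_i⁴)/32 = π(0.116⁴ − 0.0726⁴)/32 = 1.505×10^-5 m⁴.
τ_max = T·r/J = 5356 × 0.0580 / 1.505×10^-5 = 2.064×10^7 Pa.

20.6 MPa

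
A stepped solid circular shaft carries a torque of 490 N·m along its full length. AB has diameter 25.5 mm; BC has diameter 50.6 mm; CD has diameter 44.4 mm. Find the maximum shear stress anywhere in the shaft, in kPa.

Under the same torque, τ_max = 16T/(πd³) is largest where d is smallest — segment AB (d = 25.5 mm).
τ_max = 16·490.0/(π·(0.0255)³) = 1.505×10^8 Pa.

151000 kPa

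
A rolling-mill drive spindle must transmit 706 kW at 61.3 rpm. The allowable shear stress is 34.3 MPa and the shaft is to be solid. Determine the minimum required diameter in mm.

254 mm

ω = 2π·61.3/60 = 6.419 rad/s, so T = P/ω = 706×10³ / 6.419 = 110000 N·m.
For a solid shaft τ_max = 16T/(πd³), so d = (16T/(π τ_allow))^(1/3) = (16·110000/(π·3.43×10^7))^(1/3) = 0.2537 m.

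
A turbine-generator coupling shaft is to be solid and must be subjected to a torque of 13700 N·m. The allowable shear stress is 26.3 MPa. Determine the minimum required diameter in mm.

For a solid shaft τ_max = 16T/(πd³), so d = (16T/(π τ_allow))^(1/3) = (16·13700/(π·2.63×10^7))^(1/3) = 0.1384 m.

138 mm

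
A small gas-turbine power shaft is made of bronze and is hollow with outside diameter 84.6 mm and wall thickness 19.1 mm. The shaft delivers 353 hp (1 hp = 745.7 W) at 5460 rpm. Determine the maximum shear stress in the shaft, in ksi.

0.618 ksi

ω = 2π·5460/60 = 571.8 rad/s, so T = P/ω = 353×745.7 / 571.8 = 460.4 N·m.
J = π(d_o⁴ − d_i⁴)/32 = π(0.0846⁴ − 0.0464⁴)/32 = 4.574×10^-6 m⁴.
τ_max = T·r/J = 460.4 × 0.0423 / 4.574×10^-6 = 4.258×10^6 Pa.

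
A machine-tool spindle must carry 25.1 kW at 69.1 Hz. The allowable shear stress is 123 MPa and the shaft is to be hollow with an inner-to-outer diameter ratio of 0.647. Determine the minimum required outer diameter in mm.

14.3 mm

ω = 2π·69.1 = 434.2 rad/s, so T = P/ω = 25.1×10³ / 434.2 = 57.81 N·m.
For a hollow shaft with d_i/d_o = 0.647: τ_max = 16T/(π d_o³ (1−k⁴)), so d_o = [16T/(π τ_allow (1−k⁴))]^(1/3) = [16·57.81/(π·1.23×10^8·0.8248)]^(1/3) = 0.01426 m.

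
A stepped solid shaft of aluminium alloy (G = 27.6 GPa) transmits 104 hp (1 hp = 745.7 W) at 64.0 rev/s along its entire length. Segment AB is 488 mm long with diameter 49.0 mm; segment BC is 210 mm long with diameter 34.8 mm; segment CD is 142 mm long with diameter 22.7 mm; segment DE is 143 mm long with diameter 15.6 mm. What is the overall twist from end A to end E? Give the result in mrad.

226 mrad

ω = 2π·64.0 = 402.1 rad/s, so T = P/ω = 104×745.7 / 402.1 = 192.9 N·m.
J_AB = π(0.0490)⁴/32 = 5.66×10^-7 m⁴; J_BC = π(0.0348)⁴/32 = 1.44×10^-7 m⁴; J_CD = π(0.0227)⁴/32 = 2.61×10^-8 m⁴; J_DE = π(0.0156)⁴/32 = 5.81×10^-9 m⁴.
θ = (T/G)·Σ L_i/J_i = (192.9/27.6×10⁹)·(0.488/5.66×10^-7 + 0.210/1.44×10^-7 + 0.142/2.61×10^-8 + 0.143/5.81×10^-9) = 0.2261 rad.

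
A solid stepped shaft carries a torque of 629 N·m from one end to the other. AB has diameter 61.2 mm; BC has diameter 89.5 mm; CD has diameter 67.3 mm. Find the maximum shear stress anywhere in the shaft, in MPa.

14.0 MPa

Under the same torque, τ_max = 16T/(πd³) is largest where d is smallest — segment AB (d = 61.2 mm).
τ_max = 16·629.0/(π·(0.0612)³) = 1.398×10^7 Pa.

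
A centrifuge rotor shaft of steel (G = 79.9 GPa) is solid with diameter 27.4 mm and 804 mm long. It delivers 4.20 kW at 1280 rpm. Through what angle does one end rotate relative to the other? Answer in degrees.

ω = 2π·1280/60 = 134.0 rad/s, so T = P/ω = 4.20×10³ / 134.0 = 31.33 N·m.
J = πd⁴/32 = π(0.0274)⁴/32 = 5.534×10^-8 m⁴.
θ = T·L/(G·J) = 31.33 × 0.804 / (79.9×10⁹ × 5.534×10^-8) = 5.698×10^-3 rad.

0.326°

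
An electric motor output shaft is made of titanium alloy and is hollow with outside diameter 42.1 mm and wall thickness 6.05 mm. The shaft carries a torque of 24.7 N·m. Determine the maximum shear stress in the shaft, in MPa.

J = π(d_o⁴ − d_i⁴)/32 = π(0.0421⁴ − 0.0300⁴)/32 = 2.289×10^-7 m⁴.
τ_max = T·r/J = 24.70 × 0.0210 / 2.289×10^-7 = 2.272×10^6 Pa.

2.27 MPa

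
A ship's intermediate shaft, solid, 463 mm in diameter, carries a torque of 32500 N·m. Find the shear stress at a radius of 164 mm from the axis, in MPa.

1.18 MPa

J = πd⁴/32 = π(0.463)⁴/32 = 4.512×10^-3 m⁴.
Shear stress varies linearly with radius: τ = T·r/J = 32500 × 0.164 / 4.512×10^-3 = 1.181×10^6 Pa.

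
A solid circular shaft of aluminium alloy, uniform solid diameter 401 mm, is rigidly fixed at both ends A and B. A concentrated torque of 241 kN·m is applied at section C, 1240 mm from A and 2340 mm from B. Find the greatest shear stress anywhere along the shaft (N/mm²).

12.4 N/mm²

With uniform GJ and both ends fixed, compatibility θ_AC = θ_CB gives T_A·a = T_B·b, together with T_A + T_B = T₀.
T_A = T₀·b/(a+b) = 241000·2340/3580 = 157500 N·m; T_B = 83470 N·m.
τ in each portion: τ_AC = 1.24×10^7 Pa, τ_CB = 6.59×10^6 Pa; maximum is in AC.
τ_max = T_AC·r/J = 157500·0.201/2.54×10^-3 = 1.244×10^7 Pa.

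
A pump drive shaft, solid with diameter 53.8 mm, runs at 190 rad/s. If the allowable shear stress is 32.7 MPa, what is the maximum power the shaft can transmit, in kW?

J = πd⁴/32 = π(0.0538)⁴/32 = 8.225×10^-7 m⁴.
T_max = τ_allow·J/r = 3.27×10^7 × 8.225×10^-7 / 0.0269 = 999.8 N·m.
ω = 190 rad/s, so P_max = T_max·ω = 1.900×10^5 W.

190 kW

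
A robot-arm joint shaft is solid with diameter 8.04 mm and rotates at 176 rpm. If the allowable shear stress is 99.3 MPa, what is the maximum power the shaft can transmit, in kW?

J = πd⁴/32 = π(0.00804)⁴/32 = 4.102×10^-10 m⁴.
T_max = τ_allow·J/r = 9.93×10^7 × 4.102×10^-10 / 0.00402 = 10.13 N·m.
ω = 2π·176/60 = 18.43 rad/s, so P_max = T_max·ω = 186.8 W.

0.187 kW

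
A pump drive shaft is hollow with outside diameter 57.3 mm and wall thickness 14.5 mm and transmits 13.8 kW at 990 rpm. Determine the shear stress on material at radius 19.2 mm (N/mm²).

ω = 2π·990/60 = 103.7 rad/s, so T = P/ω = 13.8×10³ / 103.7 = 133.1 N·m.
J = π(d_o⁴ − d_i⁴)/32 = π(0.0573⁴ − 0.0283⁴)/32 = 9.954×10^-7 m⁴.
Shear stress varies linearly with radius: τ = T·r/J = 133.1 × 0.0192 / 9.954×10^-7 = 2.568×10^6 Pa.

2.57 N/mm²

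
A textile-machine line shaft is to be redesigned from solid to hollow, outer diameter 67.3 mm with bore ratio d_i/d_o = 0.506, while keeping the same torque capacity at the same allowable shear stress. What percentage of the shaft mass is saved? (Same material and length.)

22.2 %

Equal τ_max and T ⇒ the solid shaft needs d_s³ = d_o³(1−k⁴), so d_s = 67.3·(1−0.506⁴)^(1/3) = 65.80 mm.
Area ratio A_h/A_s = d_o²(1−k²)/d_s² = (1−k²)/(1−k⁴)^(2/3) = 0.7784.
Mass saving = 1 − 0.7784 = 22.2 %.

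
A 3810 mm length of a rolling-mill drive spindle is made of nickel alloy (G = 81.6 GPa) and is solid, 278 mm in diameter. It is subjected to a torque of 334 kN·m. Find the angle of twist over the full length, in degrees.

1.52°

J = πd⁴/32 = π(0.278)⁴/32 = 5.864×10^-4 m⁴.
θ = T·L/(G·J) = 334000 × 3.81 / (81.6×10⁹ × 5.864×10^-4) = 0.02660 rad.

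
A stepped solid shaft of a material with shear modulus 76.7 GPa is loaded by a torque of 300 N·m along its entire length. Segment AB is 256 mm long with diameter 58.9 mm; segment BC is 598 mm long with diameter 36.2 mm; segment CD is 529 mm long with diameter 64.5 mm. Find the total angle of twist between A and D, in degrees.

0.913°

J_AB = π(0.0589)⁴/32 = 1.18×10^-6 m⁴; J_BC = π(0.0362)⁴/32 = 1.69×10^-7 m⁴; J_CD = π(0.0645)⁴/32 = 1.70×10^-6 m⁴.
θ = (T/G)·Σ L_i/J_i = (300.0/76.7×10⁹)·(0.256/1.18×10^-6 + 0.598/1.69×10^-7 + 0.529/1.70×10^-6) = 0.01594 rad.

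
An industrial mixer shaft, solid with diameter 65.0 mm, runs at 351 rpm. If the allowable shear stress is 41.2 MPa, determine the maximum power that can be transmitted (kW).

81.7 kW

J = πd⁴/32 = π(0.0650)⁴/32 = 1.752×10^-6 m⁴.
T_max = τ_allow·J/r = 4.12×10^7 × 1.752×10^-6 / 0.0325 = 2222 N·m.
ω = 2π·351/60 = 36.76 rad/s, so P_max = T_max·ω = 8.166×10^4 W.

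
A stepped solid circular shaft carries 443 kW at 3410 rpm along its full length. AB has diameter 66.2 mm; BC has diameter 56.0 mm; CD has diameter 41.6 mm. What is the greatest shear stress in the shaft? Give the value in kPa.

87800 kPa

ω = 2π·3410/60 = 357.1 rad/s, so T = P/ω = 443×10³ / 357.1 = 1241 N·m.
Under the same torque, τ_max = 16T/(πd³) is largest where d is smallest — segment CD (d = 41.6 mm).
τ_max = 16·1241/(π·(0.0416)³) = 8.776×10^7 Pa.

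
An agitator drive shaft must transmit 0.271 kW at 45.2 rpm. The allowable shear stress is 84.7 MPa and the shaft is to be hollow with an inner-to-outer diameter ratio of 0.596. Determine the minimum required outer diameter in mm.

15.8 mm

ω = 2π·45.2/60 = 4.733 rad/s, so T = P/ω = 0.271×10³ / 4.733 = 57.25 N·m.
For a hollow shaft with d_i/d_o = 0.596: τ_max = 16T/(π d_o³ (1−k⁴)), so d_o = [16T/(π τ_allow (1−k⁴))]^(1/3) = [16·57.25/(π·8.47×10^7·0.8738)]^(1/3) = 0.01579 m.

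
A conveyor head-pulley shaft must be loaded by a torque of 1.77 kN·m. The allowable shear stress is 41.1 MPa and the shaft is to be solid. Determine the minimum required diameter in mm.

For a solid shaft τ_max = 16T/(πd³), so d = (16T/(π τ_allow))^(1/3) = (16·1770/(π·4.11×10^7))^(1/3) = 0.06031 m.

60.3 mm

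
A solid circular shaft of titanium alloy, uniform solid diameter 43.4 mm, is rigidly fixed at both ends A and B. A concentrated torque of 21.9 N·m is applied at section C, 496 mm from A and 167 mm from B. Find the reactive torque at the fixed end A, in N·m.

5.52 N·m

With uniform GJ and both ends fixed, compatibility θ_AC = θ_CB gives T_A·a = T_B·b, together with T_A + T_B = T₀.
T_A = T₀·b/(a+b) = 21.90·167/663.0 = 5.516 N·m; T_B = 16.38 N·m.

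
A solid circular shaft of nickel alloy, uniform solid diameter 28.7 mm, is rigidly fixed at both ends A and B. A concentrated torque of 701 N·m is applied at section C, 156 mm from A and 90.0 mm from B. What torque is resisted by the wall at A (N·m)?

256 N·m

With uniform GJ and both ends fixed, compatibility θ_AC = θ_CB gives T_A·a = T_B·b, together with T_A + T_B = T₀.
T_A = T₀·b/(a+b) = 701.0·90.0/246.0 = 256.5 N·m; T_B = 444.5 N·m.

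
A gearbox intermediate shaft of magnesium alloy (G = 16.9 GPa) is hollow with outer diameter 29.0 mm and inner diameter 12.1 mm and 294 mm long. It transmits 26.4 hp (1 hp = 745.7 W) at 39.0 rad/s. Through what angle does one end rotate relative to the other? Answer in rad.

ω = 39.0 rad/s, so T = P/ω = 26.4×745.7 / 39.00 = 504.8 N·m.
J = π(d_o⁴ − d_i⁴)/32 = π(0.0290⁴ − 0.0121⁴)/32 = 6.733×10^-8 m⁴.
θ = T·L/(G·J) = 504.8 × 0.294 / (16.9×10⁹ × 6.733×10^-8) = 0.1304 rad.

0.130 rad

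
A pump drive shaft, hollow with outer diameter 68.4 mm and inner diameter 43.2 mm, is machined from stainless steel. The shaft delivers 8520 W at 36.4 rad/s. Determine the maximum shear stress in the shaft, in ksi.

ω = 36.4 rad/s, so T = P/ω = 8520 / 36.40 = 234.1 N·m.
J = π(d_o⁴ − d_i⁴)/32 = π(0.0684⁴ − 0.0432⁴)/32 = 1.807×10^-6 m⁴.
τ_max = T·r/J = 234.1 × 0.0342 / 1.807×10^-6 = 4.430×10^6 Pa.

0.643 ksi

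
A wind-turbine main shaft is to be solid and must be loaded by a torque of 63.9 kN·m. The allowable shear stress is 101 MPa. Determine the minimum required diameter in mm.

For a solid shaft τ_max = 16T/(πd³), so d = (16T/(π τ_allow))^(1/3) = (16·63900/(π·1.01×10^8))^(1/3) = 0.1477 m.

148 mm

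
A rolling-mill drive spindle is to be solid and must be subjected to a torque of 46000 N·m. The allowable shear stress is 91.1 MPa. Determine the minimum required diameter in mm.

For a solid shaft τ_max = 16T/(πd³), so d = (16T/(π τ_allow))^(1/3) = (16·46000/(π·9.11×10^7))^(1/3) = 0.1370 m.

137 mm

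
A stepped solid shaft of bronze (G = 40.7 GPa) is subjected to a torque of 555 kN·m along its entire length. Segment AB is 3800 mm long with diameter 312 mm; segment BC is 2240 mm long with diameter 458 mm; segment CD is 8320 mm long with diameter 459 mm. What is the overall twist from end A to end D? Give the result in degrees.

J_AB = π(0.312)⁴/32 = 9.30×10^-4 m⁴; J_BC = π(0.458)⁴/32 = 4.32×10^-3 m⁴; J_CD = π(0.459)⁴/32 = 4.36×10^-3 m⁴.
θ = (T/G)·Σ L_i/J_i = (555000/40.7×10⁹)·(3.80/9.30×10^-4 + 2.24/4.32×10^-3 + 8.32/4.36×10^-3) = 0.08881 rad.

5.09°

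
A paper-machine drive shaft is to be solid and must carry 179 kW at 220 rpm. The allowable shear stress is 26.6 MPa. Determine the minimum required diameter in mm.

114 mm

ω = 2π·220/60 = 23.04 rad/s, so T = P/ω = 179×10³ / 23.04 = 7770 N·m.
For a solid shaft τ_max = 16T/(πd³), so d = (16T/(π τ_allow))^(1/3) = (16·7770/(π·2.66×10^7))^(1/3) = 0.1142 m.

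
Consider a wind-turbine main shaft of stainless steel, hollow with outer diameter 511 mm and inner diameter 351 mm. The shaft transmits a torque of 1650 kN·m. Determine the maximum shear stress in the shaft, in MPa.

J = π(d_o⁴ − d_i⁴)/32 = π(0.511⁴ − 0.351⁴)/32 = 5.204×10^-3 m⁴.
τ_max = T·r/J = 1.650e6 × 0.256 / 5.204×10^-3 = 8.101×10^7 Pa.

81.0 MPa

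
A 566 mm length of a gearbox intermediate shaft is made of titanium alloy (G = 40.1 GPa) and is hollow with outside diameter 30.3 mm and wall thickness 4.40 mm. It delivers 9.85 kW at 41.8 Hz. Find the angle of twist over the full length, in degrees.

0.491°

ω = 2π·41.8 = 262.6 rad/s, so T = P/ω = 9.85×10³ / 262.6 = 37.50 N·m.
J = π(d_o⁴ − d_i⁴)/32 = π(0.0303⁴ − 0.0215⁴)/32 = 6.177×10^-8 m⁴.
θ = T·L/(G·J) = 37.50 × 0.566 / (40.1×10⁹ × 6.177×10^-8) = 8.569×10^-3 rad.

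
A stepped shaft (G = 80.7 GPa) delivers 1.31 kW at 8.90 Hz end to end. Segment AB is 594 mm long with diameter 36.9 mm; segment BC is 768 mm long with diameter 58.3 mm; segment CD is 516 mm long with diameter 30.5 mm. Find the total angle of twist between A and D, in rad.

ω = 2π·8.90 = 55.92 rad/s, so T = P/ω = 1.31×10³ / 55.92 = 23.43 N·m.
J_AB = π(0.0369)⁴/32 = 1.82×10^-7 m⁴; J_BC = π(0.0583)⁴/32 = 1.13×10^-6 m⁴; J_CD = π(0.0305)⁴/32 = 8.50×10^-8 m⁴.
θ = (T/G)·Σ L_i/J_i = (23.43/80.7×10⁹)·(0.594/1.82×10^-7 + 0.768/1.13×10^-6 + 0.516/8.50×10^-8) = 2.907×10^-3 rad.

0.00291 rad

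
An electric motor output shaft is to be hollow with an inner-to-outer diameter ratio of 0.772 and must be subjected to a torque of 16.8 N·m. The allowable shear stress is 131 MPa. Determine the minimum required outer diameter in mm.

For a hollow shaft with d_i/d_o = 0.772: τ_max = 16T/(π d_o³ (1−k⁴)), so d_o = [16T/(π τ_allow (1−k⁴))]^(1/3) = [16·16.80/(π·1.31×10^8·0.6448)]^(1/3) = 0.01004 m.

10.0 mm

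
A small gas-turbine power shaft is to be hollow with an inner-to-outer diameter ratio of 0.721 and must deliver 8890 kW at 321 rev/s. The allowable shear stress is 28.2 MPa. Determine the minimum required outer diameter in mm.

ω = 2π·321 = 2017 rad/s, so T = P/ω = 8890×10³ / 2017 = 4408 N·m.
For a hollow shaft with d_i/d_o = 0.721: τ_max = 16T/(π d_o³ (1−k⁴)), so d_o = [16T/(π τ_allow (1−k⁴))]^(1/3) = [16·4408/(π·2.82×10^7·0.7298)]^(1/3) = 0.1029 m.

103 mm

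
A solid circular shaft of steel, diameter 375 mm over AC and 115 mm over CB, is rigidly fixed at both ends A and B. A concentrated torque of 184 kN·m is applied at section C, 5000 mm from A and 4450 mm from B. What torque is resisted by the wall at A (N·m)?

182000 N·m

Compatibility: T_A·a/J_AC = T_B·b/J_CB with T_A + T_B = T₀.
J_AC = 1.94×10^-3 m⁴, J_CB = 1.72×10^-5 m⁴, so T_A = T₀·(J_AC/a)/((J_AC/a)+(J_CB/b)) = 182200 N·m, T_B = 1811 N·m.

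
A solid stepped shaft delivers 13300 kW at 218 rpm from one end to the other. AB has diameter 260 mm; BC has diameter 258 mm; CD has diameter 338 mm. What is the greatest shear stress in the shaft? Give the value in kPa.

ω = 2π·218/60 = 22.83 rad/s, so T = P/ω = 13300×10³ / 22.83 = 582600 N·m.
Under the same torque, τ_max = 16T/(πd³) is largest where d is smallest — segment BC (d = 258 mm).
τ_max = 16·582600/(π·(0.258)³) = 1.728×10^8 Pa.

173000 kPa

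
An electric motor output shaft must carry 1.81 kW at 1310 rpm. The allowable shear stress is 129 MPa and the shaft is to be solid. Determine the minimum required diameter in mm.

ω = 2π·1310/60 = 137.2 rad/s, so T = P/ω = 1.81×10³ / 137.2 = 13.19 N·m.
For a solid shaft τ_max = 16T/(πd³), so d = (16T/(π τ_allow))^(1/3) = (16·13.19/(π·1.29×10^8))^(1/3) = 0.008046 m.

8.05 mm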